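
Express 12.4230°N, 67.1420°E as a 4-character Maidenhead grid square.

MK32

Shift to the Maidenhead origin (180°W, 90°S): lon 247.14, lat 102.42.
Field: lon ⌊247.14/20⌋ = 12 → M; lat ⌊102.42/10⌋ = 10 → K.
Square: lon ⌊7.14/2⌋ = 3; lat ⌊2.42/1⌋ = 2.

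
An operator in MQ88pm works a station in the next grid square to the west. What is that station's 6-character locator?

MQ88om

Longitude subsquare p = 15; −1 → 14 = o.
The latitude characters are unchanged.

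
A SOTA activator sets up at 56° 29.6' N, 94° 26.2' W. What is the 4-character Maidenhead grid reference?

Offset from 180°W / 90°S: lon 85.56°, lat 146.49°.
Field: lon ⌊85.56/20⌋ = 4 → E; lat ⌊146.49/10⌋ = 14 → O.
Square: lon ⌊5.56/2⌋ = 2; lat ⌊6.49/1⌋ = 6.

EO26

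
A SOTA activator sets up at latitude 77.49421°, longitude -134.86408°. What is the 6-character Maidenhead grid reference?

Offset from 180°W / 90°S: lon 45.1359°, lat 167.4942°.
Field (20°×10°, letters A–R): lon ⌊45.1359/20⌋ = 2 → C; lat ⌊167.4942/10⌋ = 16 → Q.
Square (2°×1°, digits 0–9): lon ⌊5.1359/2⌋ = 2; lat ⌊7.4942/1⌋ = 7.
Subsquare (5′×2.5′, letters a–x): lon ⌊1.1359/0.0833333⌋ = 13 → n; lat ⌊0.4942/0.0416667⌋ = 11 → l.

CQ27nl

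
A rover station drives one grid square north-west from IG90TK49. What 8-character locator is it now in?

IG90tl30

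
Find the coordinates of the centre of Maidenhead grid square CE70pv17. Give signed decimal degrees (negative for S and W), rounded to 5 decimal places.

-49.09375, -124.73750

Field C=2, E=4: +2·20° lon, +4·10° lat → SW at lon -140°, lat -50°.
Square 7, 0: +7·2° lon, +0·1° lat → SW at lon -126°, lat -50°.
Subsquare p=15, v=21: +15·0.0833333° lon, +21·0.0416667° lat → SW at lon -124.75°, lat -49.125°.
Extended square 1, 7: +1·0.00833333° lon, +7·0.00416667° lat → SW at lon -124.742°, lat -49.0958°.
Cell spans 0.00833333° lon × 0.00416667° lat. Centre is SW corner plus half of each.
latitude -49.09375, longitude -124.73750.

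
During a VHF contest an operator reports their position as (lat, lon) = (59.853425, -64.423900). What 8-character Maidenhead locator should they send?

Shift to the Maidenhead origin (180°W, 90°S): lon 115.57610, lat 149.85343.
Field: lon ⌊115.57610/20⌋ = 5 → F; lat ⌊149.85343/10⌋ = 14 → O.
Square: lon ⌊15.57610/2⌋ = 7; lat ⌊9.85343/1⌋ = 9.
Subsquare: lon ⌊1.57610/0.0833333⌋ = 18 → s; lat ⌊0.85343/0.0416667⌋ = 20 → u.
Extended square: lon ⌊0.07610/0.00833333⌋ = 9; lat ⌊0.02009/0.00416667⌋ = 4.

FO79su94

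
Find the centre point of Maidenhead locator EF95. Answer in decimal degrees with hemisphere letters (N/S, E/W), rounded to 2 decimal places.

Field E=4, F=5: +4·20° lon, +5·10° lat → SW at lon -100°, lat -40°.
Square 9, 5: +9·2° lon, +5·1° lat → SW at lon -82°, lat -35°.
Cell spans 2° lon × 1° lat. Centre is SW corner plus half of each.
latitude 34.50° S, longitude 81.00° W.

34.50° S, 81.00° W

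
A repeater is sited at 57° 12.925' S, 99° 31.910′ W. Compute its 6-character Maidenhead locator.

ED02fs

Offset from 180°W / 90°S: lon 80.4682°, lat 32.7846°.
Field: 80.4682/20 → 4 → E, 32.7846/10 → 3 → D; chars ED.
Square: 0.4682/2 → 0, 2.7846/1 → 2; chars 02.
Subsquare: 0.4682/0.0833333 → 5 → f, 0.7846/0.0416667 → 18 → s; chars fs.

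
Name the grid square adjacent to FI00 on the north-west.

EI91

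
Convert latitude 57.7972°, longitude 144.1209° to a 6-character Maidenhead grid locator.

QO27bt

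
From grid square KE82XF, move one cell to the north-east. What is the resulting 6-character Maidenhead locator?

KE92ag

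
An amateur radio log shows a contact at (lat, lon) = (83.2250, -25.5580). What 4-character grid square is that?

HR73

Shift to the Maidenhead origin (180°W, 90°S): lon 154.44, lat 173.22.
Field (20°×10°, letters A–R): lon ⌊154.44/20⌋ = 7 → H; lat ⌊173.22/10⌋ = 17 → R.
Square (2°×1°, digits 0–9): lon ⌊14.44/2⌋ = 7; lat ⌊3.22/1⌋ = 3.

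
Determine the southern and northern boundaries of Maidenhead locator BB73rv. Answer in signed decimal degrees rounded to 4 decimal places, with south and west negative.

-76.1250, -76.0833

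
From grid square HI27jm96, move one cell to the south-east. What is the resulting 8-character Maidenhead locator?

Longitude extended square 9; +1 → 10, wraps to 0, carry into subsquare.
Longitude subsquare j = 9; +1 → 10 = k.
Latitude extended square 6; −1 → 5.

HI27km05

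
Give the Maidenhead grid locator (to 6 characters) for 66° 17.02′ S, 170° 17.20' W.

AC43ur

Add 180° to longitude and 90° to latitude: 9.7133, 23.7163.
Field: lon ⌊9.7133/20⌋ = 0 → A; lat ⌊23.7163/10⌋ = 2 → C.
Square: lon ⌊9.7133/2⌋ = 4; lat ⌊3.7163/1⌋ = 3.
Subsquare: lon ⌊1.7133/0.0833333⌋ = 20 → u; lat ⌊0.7163/0.0416667⌋ = 17 → r.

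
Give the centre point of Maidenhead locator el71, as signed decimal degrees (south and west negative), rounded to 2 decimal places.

21.50, -85.00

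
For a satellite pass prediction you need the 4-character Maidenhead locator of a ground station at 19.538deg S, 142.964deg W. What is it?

BH80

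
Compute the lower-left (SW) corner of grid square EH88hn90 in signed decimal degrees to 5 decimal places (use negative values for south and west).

Field E=4, H=7: +4·20° lon, +7·10° lat → SW at lon -100°, lat -20°.
Square 8, 8: +8·2° lon, +8·1° lat → SW at lon -84°, lat -12°.
Subsquare h=7, n=13: +7·0.0833333° lon, +13·0.0416667° lat → SW at lon -83.4167°, lat -11.4583°.
Extended square 9, 0: +9·0.00833333° lon, +0·0.00416667° lat → SW at lon -83.3417°, lat -11.4583°.
latitude -11.45833, longitude -83.34167.

-11.45833, -83.34167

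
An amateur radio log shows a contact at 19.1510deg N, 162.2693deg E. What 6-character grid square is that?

RK19dd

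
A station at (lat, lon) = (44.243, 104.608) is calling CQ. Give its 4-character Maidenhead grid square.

ON24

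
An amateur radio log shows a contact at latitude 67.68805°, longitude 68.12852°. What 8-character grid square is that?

Add 180° to longitude and 90° to latitude: 248.12852, 157.68805.
Field: lon ⌊248.12852/20⌋ = 12 → M; lat ⌊157.68805/10⌋ = 15 → P.
Square: lon ⌊8.12852/2⌋ = 4; lat ⌊7.68805/1⌋ = 7.
Subsquare: lon ⌊0.12852/0.0833333⌋ = 1 → b; lat ⌊0.68805/0.0416667⌋ = 16 → q.
Extended square: lon ⌊0.04519/0.00833333⌋ = 5; lat ⌊0.02138/0.00416667⌋ = 5.

MP47bq55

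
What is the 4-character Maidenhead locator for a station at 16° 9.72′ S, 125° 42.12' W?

CH73

Shift to the Maidenhead origin (180°W, 90°S): lon 54.30, lat 73.84.
Field: 54.30/20 → 2 → C, 73.84/10 → 7 → H; chars CH.
Square: 14.30/2 → 7, 3.84/1 → 3; chars 73.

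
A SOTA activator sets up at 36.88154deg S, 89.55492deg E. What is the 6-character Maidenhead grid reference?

NF43sc

Offset from 180°W / 90°S: lon 269.5549°, lat 53.1185°.
Field (20°×10°, letters A–R): 269.5549/20 → 13 → N, 53.1185/10 → 5 → F; chars NF.
Square (2°×1°, digits 0–9): 9.5549/2 → 4, 3.1185/1 → 3; chars 43.
Subsquare (5′×2.5′, letters a–x): 1.5549/0.0833333 → 18 → s, 0.1185/0.0416667 → 2 → c; chars sc.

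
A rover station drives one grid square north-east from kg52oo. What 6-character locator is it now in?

KG52pp

Longitude subsquare o = 14; +1 → 15 = p.
Latitude subsquare o = 14; +1 → 15 = p.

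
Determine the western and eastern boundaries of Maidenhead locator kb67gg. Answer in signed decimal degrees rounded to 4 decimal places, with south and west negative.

32.5000, 32.5833

Field K=10, B=1: +10·20° lon, +1·10° lat → SW at lon 20°, lat -80°.
Square 6, 7: +6·2° lon, +7·1° lat → SW at lon 32°, lat -73°.
Subsquare g=6, g=6: +6·0.0833333° lon, +6·0.0416667° lat → SW at lon 32.5°, lat -72.75°.
Cell spans 0.0833333° lon × 0.0416667° lat.
west 32.5000, east 32.5833.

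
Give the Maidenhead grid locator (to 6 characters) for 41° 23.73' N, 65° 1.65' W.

FN71lj

Shift to the Maidenhead origin (180°W, 90°S): lon 114.9725, lat 131.3955.
Field: lon ⌊114.9725/20⌋ = 5 → F; lat ⌊131.3955/10⌋ = 13 → N.
Square: lon ⌊14.9725/2⌋ = 7; lat ⌊1.3955/1⌋ = 1.
Subsquare: lon ⌊0.9725/0.0833333⌋ = 11 → l; lat ⌊0.3955/0.0416667⌋ = 9 → j.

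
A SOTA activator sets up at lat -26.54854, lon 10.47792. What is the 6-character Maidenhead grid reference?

Shift to the Maidenhead origin (180°W, 90°S): lon 190.4779, lat 63.4515.
Field: lon ⌊190.4779/20⌋ = 9 → J; lat ⌊63.4515/10⌋ = 6 → G.
Square: lon ⌊10.4779/2⌋ = 5; lat ⌊3.4515/1⌋ = 3.
Subsquare: lon ⌊0.4779/0.0833333⌋ = 5 → f; lat ⌊0.4515/0.0416667⌋ = 10 → k.

JG53fk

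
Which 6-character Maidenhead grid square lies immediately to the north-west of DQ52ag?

DQ42xh

Longitude subsquare a = 0; −1 → -1, wraps to 23 = x, carry into square.
Longitude square 5; −1 → 4.
Latitude subsquare g = 6; +1 → 7 = h.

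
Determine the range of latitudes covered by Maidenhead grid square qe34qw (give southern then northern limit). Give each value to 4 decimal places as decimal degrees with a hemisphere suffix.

Field Q=16, E=4: +16·20° lon, +4·10° lat → SW at lon 140°, lat -50°.
Square 3, 4: +3·2° lon, +4·1° lat → SW at lon 146°, lat -46°.
Subsquare q=16, w=22: +16·0.0833333° lon, +22·0.0416667° lat → SW at lon 147.333°, lat -45.0833°.
Cell spans 0.0833333° lon × 0.0416667° lat.
south 45.0833° S, north 45.0417° S.

45.0833° S, 45.0417° S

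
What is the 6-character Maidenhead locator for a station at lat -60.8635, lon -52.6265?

Shift to the Maidenhead origin (180°W, 90°S): lon 127.3735, lat 29.1365.
Field (20°×10°, letters A–R): lon ⌊127.3735/20⌋ = 6 → G; lat ⌊29.1365/10⌋ = 2 → C.
Square (2°×1°, digits 0–9): lon ⌊7.3735/2⌋ = 3; lat ⌊9.1365/1⌋ = 9.
Subsquare (5′×2.5′, letters a–x): lon ⌊1.3735/0.0833333⌋ = 16 → q; lat ⌊0.1365/0.0416667⌋ = 3 → d.

GC39qd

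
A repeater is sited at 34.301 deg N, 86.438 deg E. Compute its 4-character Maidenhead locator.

Offset from 180°W / 90°S: lon 266.44°, lat 124.30°.
Field: lon ⌊266.44/20⌋ = 13 → N; lat ⌊124.30/10⌋ = 12 → M.
Square: lon ⌊6.44/2⌋ = 3; lat ⌊4.30/1⌋ = 4.

NM34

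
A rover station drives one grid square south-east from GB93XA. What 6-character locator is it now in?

HB02ax

Longitude subsquare x = 23; +1 → 24, wraps to 0 = a, carry into square.
Longitude square 9; +1 → 10, wraps to 0, carry into field.
Longitude field G = 6; +1 → 7 = H.
Latitude subsquare a = 0; −1 → -1, wraps to 23 = x, carry into square.
Latitude square 3; −1 → 2.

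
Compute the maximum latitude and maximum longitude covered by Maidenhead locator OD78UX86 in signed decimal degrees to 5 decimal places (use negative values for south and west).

-51.01250, 115.74167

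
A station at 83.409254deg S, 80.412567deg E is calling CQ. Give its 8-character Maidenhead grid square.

NA06eo91

Shift to the Maidenhead origin (180°W, 90°S): lon 260.41257, lat 6.59075.
Field: 260.41257/20 → 13 → N, 6.59075/10 → 0 → A; chars NA.
Square: 0.41257/2 → 0, 6.59075/1 → 6; chars 06.
Subsquare: 0.41257/0.0833333 → 4 → e, 0.59075/0.0416667 → 14 → o; chars eo.
Extended square: 0.07923/0.00833333 → 9, 0.00741/0.00416667 → 1; chars 91.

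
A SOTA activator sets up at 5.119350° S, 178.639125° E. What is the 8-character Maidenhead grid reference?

RI94hv61

Add 180° to longitude and 90° to latitude: 358.63913, 84.88065.
Field: 358.63913/20 → 17 → R, 84.88065/10 → 8 → I; chars RI.
Square: 18.63913/2 → 9, 4.88065/1 → 4; chars 94.
Subsquare: 0.63913/0.0833333 → 7 → h, 0.88065/0.0416667 → 21 → v; chars hv.
Extended square: 0.05579/0.00833333 → 6, 0.00565/0.00416667 → 1; chars 61.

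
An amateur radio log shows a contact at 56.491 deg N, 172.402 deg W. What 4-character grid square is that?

Shift to the Maidenhead origin (180°W, 90°S): lon 7.60, lat 146.49.
Field: 7.60/20 → 0 → A, 146.49/10 → 14 → O; chars AO.
Square: 7.60/2 → 3, 6.49/1 → 6; chars 36.

AO36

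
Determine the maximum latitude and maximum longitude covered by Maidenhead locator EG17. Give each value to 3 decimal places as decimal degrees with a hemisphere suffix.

22.000° S, 96.000° W

Field E=4, G=6: +4·20° lon, +6·10° lat → SW at lon -100°, lat -30°.
Square 1, 7: +1·2° lon, +7·1° lat → SW at lon -98°, lat -23°.
Cell spans 2° lon × 1° lat. NE corner is SW corner plus one full cell.
latitude 22.000° S, longitude 96.000° W.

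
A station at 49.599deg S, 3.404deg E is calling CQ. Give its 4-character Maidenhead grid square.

JE10

Add 180° to longitude and 90° to latitude: 183.40, 40.40.
Field: 183.40/20 → 9 → J, 40.40/10 → 4 → E; chars JE.
Square: 3.40/2 → 1, 0.40/1 → 0; chars 10.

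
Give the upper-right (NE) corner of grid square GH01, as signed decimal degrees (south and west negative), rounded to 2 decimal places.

-18.00, -58.00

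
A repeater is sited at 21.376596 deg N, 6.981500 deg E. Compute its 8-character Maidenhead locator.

JL31lj70

Add 180° to longitude and 90° to latitude: 186.98150, 111.37660.
Field (20°×10°, letters A–R): 186.98150/20 → 9 → J, 111.37660/10 → 11 → L; chars JL.
Square (2°×1°, digits 0–9): 6.98150/2 → 3, 1.37660/1 → 1; chars 31.
Subsquare (5′×2.5′, letters a–x): 0.98150/0.0833333 → 11 → l, 0.37660/0.0416667 → 9 → j; chars lj.
Extended square (30″×15″, digits 0–9): 0.06483/0.00833333 → 7, 0.00160/0.00416667 → 0; chars 70.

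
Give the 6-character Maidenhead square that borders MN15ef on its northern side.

MN15eg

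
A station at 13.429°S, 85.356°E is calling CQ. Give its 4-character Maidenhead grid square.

Shift to the Maidenhead origin (180°W, 90°S): lon 265.36, lat 76.57.
Field: lon ⌊265.36/20⌋ = 13 → N; lat ⌊76.57/10⌋ = 7 → H.
Square: lon ⌊5.36/2⌋ = 2; lat ⌊6.57/1⌋ = 6.

NH26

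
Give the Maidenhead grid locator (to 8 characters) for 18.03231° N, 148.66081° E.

QK48ha97

Offset from 180°W / 90°S: lon 328.66081°, lat 108.03231°.
Field: lon ⌊328.66081/20⌋ = 16 → Q; lat ⌊108.03231/10⌋ = 10 → K.
Square: lon ⌊8.66081/2⌋ = 4; lat ⌊8.03231/1⌋ = 8.
Subsquare: lon ⌊0.66081/0.0833333⌋ = 7 → h; lat ⌊0.03231/0.0416667⌋ = 0 → a.
Extended square: lon ⌊0.07748/0.00833333⌋ = 9; lat ⌊0.03231/0.00416667⌋ = 7.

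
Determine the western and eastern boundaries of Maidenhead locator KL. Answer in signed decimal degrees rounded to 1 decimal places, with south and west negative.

20.0, 40.0

Field K=10, L=11: +10·20° lon, +11·10° lat → SW at lon 20°, lat 20°.
Cell spans 20° lon × 10° lat.
west 20.0, east 40.0.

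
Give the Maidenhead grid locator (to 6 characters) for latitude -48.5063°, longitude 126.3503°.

PE31el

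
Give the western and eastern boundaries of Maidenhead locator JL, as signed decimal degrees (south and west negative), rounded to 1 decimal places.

0.0, 20.0

Field J=9, L=11: +9·20° lon, +11·10° lat → SW at lon 0°, lat 20°.
Cell spans 20° lon × 10° lat.
west 0.0, east 20.0.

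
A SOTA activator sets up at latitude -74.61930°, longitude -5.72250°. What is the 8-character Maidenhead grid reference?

Add 180° to longitude and 90° to latitude: 174.27750, 15.38070.
Field: 174.27750/20 → 8 → I, 15.38070/10 → 1 → B; chars IB.
Square: 14.27750/2 → 7, 5.38070/1 → 5; chars 75.
Subsquare: 0.27750/0.0833333 → 3 → d, 0.38070/0.0416667 → 9 → j; chars dj.
Extended square: 0.02750/0.00833333 → 3, 0.00570/0.00416667 → 1; chars 31.

IB75dj31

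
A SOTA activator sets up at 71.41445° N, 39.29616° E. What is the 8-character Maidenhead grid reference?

KQ91pj59

Shift to the Maidenhead origin (180°W, 90°S): lon 219.29616, lat 161.41445.
Field: 219.29616/20 → 10 → K, 161.41445/10 → 16 → Q; chars KQ.
Square: 19.29616/2 → 9, 1.41445/1 → 1; chars 91.
Subsquare: 1.29616/0.0833333 → 15 → p, 0.41445/0.0416667 → 9 → j; chars pj.
Extended square: 0.04616/0.00833333 → 5, 0.03945/0.00416667 → 9; chars 59.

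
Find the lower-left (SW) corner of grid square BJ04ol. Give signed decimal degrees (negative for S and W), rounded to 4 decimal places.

Field B=1, J=9: +1·20° lon, +9·10° lat → SW at lon -160°, lat 0°.
Square 0, 4: +0·2° lon, +4·1° lat → SW at lon -160°, lat 4°.
Subsquare o=14, l=11: +14·0.0833333° lon, +11·0.0416667° lat → SW at lon -158.833°, lat 4.45833°.
latitude 4.4583, longitude -158.8333.

4.4583, -158.8333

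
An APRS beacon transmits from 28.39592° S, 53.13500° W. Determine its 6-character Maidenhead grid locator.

GG31ko

Add 180° to longitude and 90° to latitude: 126.8650, 61.6041.
Field: 126.8650/20 → 6 → G, 61.6041/10 → 6 → G; chars GG.
Square: 6.8650/2 → 3, 1.6041/1 → 1; chars 31.
Subsquare: 0.8650/0.0833333 → 10 → k, 0.6041/0.0416667 → 14 → o; chars ko.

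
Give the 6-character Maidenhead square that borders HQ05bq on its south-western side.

HQ05ap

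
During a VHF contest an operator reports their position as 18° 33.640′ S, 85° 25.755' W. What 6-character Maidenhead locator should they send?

Offset from 180°W / 90°S: lon 94.5708°, lat 71.4393°.
Field: lon ⌊94.5708/20⌋ = 4 → E; lat ⌊71.4393/10⌋ = 7 → H.
Square: lon ⌊14.5708/2⌋ = 7; lat ⌊1.4393/1⌋ = 1.
Subsquare: lon ⌊0.5708/0.0833333⌋ = 6 → g; lat ⌊0.4393/0.0416667⌋ = 10 → k.

EH71gk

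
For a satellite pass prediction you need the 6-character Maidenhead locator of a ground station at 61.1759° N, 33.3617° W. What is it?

Shift to the Maidenhead origin (180°W, 90°S): lon 146.6383, lat 151.1759.
Field: 146.6383/20 → 7 → H, 151.1759/10 → 15 → P; chars HP.
Square: 6.6383/2 → 3, 1.1759/1 → 1; chars 31.
Subsquare: 0.6383/0.0833333 → 7 → h, 0.1759/0.0416667 → 4 → e; chars he.

HP31he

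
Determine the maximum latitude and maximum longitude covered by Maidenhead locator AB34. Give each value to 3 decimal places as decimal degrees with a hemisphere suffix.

75.000° S, 172.000° W

Field A=0, B=1: +0·20° lon, +1·10° lat → SW at lon -180°, lat -80°.
Square 3, 4: +3·2° lon, +4·1° lat → SW at lon -174°, lat -76°.
Cell spans 2° lon × 1° lat. NE corner is SW corner plus one full cell.
latitude 75.000° S, longitude 172.000° W.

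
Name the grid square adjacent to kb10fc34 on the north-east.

Longitude extended square 3; +1 → 4.
Latitude extended square 4; +1 → 5.

KB10fc45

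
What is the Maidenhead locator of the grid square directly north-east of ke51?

Longitude square 5; +1 → 6.
Latitude square 1; +1 → 2.

KE62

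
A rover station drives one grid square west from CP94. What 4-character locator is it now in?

Longitude square 9; −1 → 8.
The latitude characters are unchanged.

CP84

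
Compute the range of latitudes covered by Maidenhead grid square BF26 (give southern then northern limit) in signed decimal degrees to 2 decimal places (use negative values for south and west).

Field B=1, F=5: +1·20° lon, +5·10° lat → SW at lon -160°, lat -40°.
Square 2, 6: +2·2° lon, +6·1° lat → SW at lon -156°, lat -34°.
Cell spans 2° lon × 1° lat.
south -34.00, north -33.00.

-34.00, -33.00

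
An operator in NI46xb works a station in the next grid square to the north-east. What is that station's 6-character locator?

NI56ac

Longitude subsquare x = 23; +1 → 24, wraps to 0 = a, carry into square.
Longitude square 4; +1 → 5.
Latitude subsquare b = 1; +1 → 2 = c.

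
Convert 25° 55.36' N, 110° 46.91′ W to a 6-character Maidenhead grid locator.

Add 180° to longitude and 90° to latitude: 69.2182, 115.9227.
Field: 69.2182/20 → 3 → D, 115.9227/10 → 11 → L; chars DL.
Square: 9.2182/2 → 4, 5.9227/1 → 5; chars 45.
Subsquare: 1.2182/0.0833333 → 14 → o, 0.9227/0.0416667 → 22 → w; chars ow.

DL45ow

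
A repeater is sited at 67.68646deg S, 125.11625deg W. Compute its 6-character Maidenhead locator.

Shift to the Maidenhead origin (180°W, 90°S): lon 54.8838, lat 22.3135.
Field: lon ⌊54.8838/20⌋ = 2 → C; lat ⌊22.3135/10⌋ = 2 → C.
Square: lon ⌊14.8838/2⌋ = 7; lat ⌊2.3135/1⌋ = 2.
Subsquare: lon ⌊0.8838/0.0833333⌋ = 10 → k; lat ⌊0.3135/0.0416667⌋ = 7 → h.

CC72kh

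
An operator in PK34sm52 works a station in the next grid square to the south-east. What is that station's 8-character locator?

PK34sm61

Longitude extended square 5; +1 → 6.
Latitude extended square 2; −1 → 1.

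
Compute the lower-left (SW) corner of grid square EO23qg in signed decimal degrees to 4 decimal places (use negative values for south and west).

Field E=4, O=14: +4·20° lon, +14·10° lat → SW at lon -100°, lat 50°.
Square 2, 3: +2·2° lon, +3·1° lat → SW at lon -96°, lat 53°.
Subsquare q=16, g=6: +16·0.0833333° lon, +6·0.0416667° lat → SW at lon -94.6667°, lat 53.25°.
latitude 53.2500, longitude -94.6667.

53.2500, -94.6667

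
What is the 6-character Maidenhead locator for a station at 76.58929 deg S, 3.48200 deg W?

Offset from 180°W / 90°S: lon 176.5180°, lat 13.4107°.
Field (20°×10°, letters A–R): 176.5180/20 → 8 → I, 13.4107/10 → 1 → B; chars IB.
Square (2°×1°, digits 0–9): 16.5180/2 → 8, 3.4107/1 → 3; chars 83.
Subsquare (5′×2.5′, letters a–x): 0.5180/0.0833333 → 6 → g, 0.4107/0.0416667 → 9 → j; chars gj.

IB83gj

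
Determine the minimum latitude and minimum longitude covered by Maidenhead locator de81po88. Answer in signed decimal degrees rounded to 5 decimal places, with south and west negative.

-48.38333, -102.68333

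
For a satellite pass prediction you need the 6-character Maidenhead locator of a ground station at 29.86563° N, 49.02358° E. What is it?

LL49mu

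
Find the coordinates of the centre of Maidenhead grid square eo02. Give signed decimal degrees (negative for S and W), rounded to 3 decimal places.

Field E=4, O=14: +4·20° lon, +14·10° lat → SW at lon -100°, lat 50°.
Square 0, 2: +0·2° lon, +2·1° lat → SW at lon -100°, lat 52°.
Cell spans 2° lon × 1° lat. Centre is SW corner plus half of each.
latitude 52.500, longitude -99.000.

52.500, -99.000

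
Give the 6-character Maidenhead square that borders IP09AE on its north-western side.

Longitude subsquare a = 0; −1 → -1, wraps to 23 = x, carry into square.
Longitude square 0; −1 → -1, wraps to 9, carry into field.
Longitude field I = 8; −1 → 7 = H.
Latitude subsquare e = 4; +1 → 5 = f.

HP99xf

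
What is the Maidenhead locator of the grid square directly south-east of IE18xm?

IE28al

Longitude subsquare x = 23; +1 → 24, wraps to 0 = a, carry into square.
Longitude square 1; +1 → 2.
Latitude subsquare m = 12; −1 → 11 = l.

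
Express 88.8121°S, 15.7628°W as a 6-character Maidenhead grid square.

IA21ce

Add 180° to longitude and 90° to latitude: 164.2372, 1.1879.
Field (20°×10°, letters A–R): 164.2372/20 → 8 → I, 1.1879/10 → 0 → A; chars IA.
Square (2°×1°, digits 0–9): 4.2372/2 → 2, 1.1879/1 → 1; chars 21.
Subsquare (5′×2.5′, letters a–x): 0.2372/0.0833333 → 2 → c, 0.1879/0.0416667 → 4 → e; chars ce.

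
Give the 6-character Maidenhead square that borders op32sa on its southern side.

OP31sx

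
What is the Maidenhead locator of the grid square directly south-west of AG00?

RF99

Longitude square 0; −1 → -1, wraps to 9, carry into field.
Longitude field A = 0; −1 → -1, wraps to 17 = R, wrapping around the antimeridian.
Latitude square 0; −1 → -1, wraps to 9, carry into field.
Latitude field G = 6; −1 → 5 = F.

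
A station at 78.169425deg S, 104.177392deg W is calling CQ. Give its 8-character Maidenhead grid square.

Add 180° to longitude and 90° to latitude: 75.82261, 11.83057.
Field: 75.82261/20 → 3 → D, 11.83057/10 → 1 → B; chars DB.
Square: 15.82261/2 → 7, 1.83057/1 → 1; chars 71.
Subsquare: 1.82261/0.0833333 → 21 → v, 0.83057/0.0416667 → 19 → t; chars vt.
Extended square: 0.07261/0.00833333 → 8, 0.03891/0.00416667 → 9; chars 89.

DB71vt89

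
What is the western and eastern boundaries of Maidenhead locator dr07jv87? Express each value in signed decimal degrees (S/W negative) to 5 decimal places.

-119.18333, -119.17500

Field D=3, R=17: +3·20° lon, +17·10° lat → SW at lon -120°, lat 80°.
Square 0, 7: +0·2° lon, +7·1° lat → SW at lon -120°, lat 87°.
Subsquare j=9, v=21: +9·0.0833333° lon, +21·0.0416667° lat → SW at lon -119.25°, lat 87.875°.
Extended square 8, 7: +8·0.00833333° lon, +7·0.00416667° lat → SW at lon -119.183°, lat 87.9042°.
Cell spans 0.00833333° lon × 0.00416667° lat.
west -119.18333, east -119.17500.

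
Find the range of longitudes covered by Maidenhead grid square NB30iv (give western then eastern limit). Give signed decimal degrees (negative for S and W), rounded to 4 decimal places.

86.6667, 86.7500

Field N=13, B=1: +13·20° lon, +1·10° lat → SW at lon 80°, lat -80°.
Square 3, 0: +3·2° lon, +0·1° lat → SW at lon 86°, lat -80°.
Subsquare i=8, v=21: +8·0.0833333° lon, +21·0.0416667° lat → SW at lon 86.6667°, lat -79.125°.
Cell spans 0.0833333° lon × 0.0416667° lat.
west 86.6667, east 86.7500.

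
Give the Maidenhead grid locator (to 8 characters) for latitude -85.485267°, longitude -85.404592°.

EA74hm13

Offset from 180°W / 90°S: lon 94.59541°, lat 4.51473°.
Field: lon ⌊94.59541/20⌋ = 4 → E; lat ⌊4.51473/10⌋ = 0 → A.
Square: lon ⌊14.59541/2⌋ = 7; lat ⌊4.51473/1⌋ = 4.
Subsquare: lon ⌊0.59541/0.0833333⌋ = 7 → h; lat ⌊0.51473/0.0416667⌋ = 12 → m.
Extended square: lon ⌊0.01207/0.00833333⌋ = 1; lat ⌊0.01473/0.00416667⌋ = 3.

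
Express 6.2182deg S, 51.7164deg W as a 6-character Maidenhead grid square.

Shift to the Maidenhead origin (180°W, 90°S): lon 128.2836, lat 83.7818.
Field (20°×10°, letters A–R): lon ⌊128.2836/20⌋ = 6 → G; lat ⌊83.7818/10⌋ = 8 → I.
Square (2°×1°, digits 0–9): lon ⌊8.2836/2⌋ = 4; lat ⌊3.7818/1⌋ = 3.
Subsquare (5′×2.5′, letters a–x): lon ⌊0.2836/0.0833333⌋ = 3 → d; lat ⌊0.7818/0.0416667⌋ = 18 → s.

GI43ds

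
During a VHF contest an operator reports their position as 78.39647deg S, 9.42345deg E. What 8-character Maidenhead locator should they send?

JB41ro04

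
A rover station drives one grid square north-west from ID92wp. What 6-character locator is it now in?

ID92vq

Longitude subsquare w = 22; −1 → 21 = v.
Latitude subsquare p = 15; +1 → 16 = q.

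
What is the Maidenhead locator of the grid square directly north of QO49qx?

QP40qa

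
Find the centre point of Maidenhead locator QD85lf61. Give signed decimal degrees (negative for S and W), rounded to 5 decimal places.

Field Q=16, D=3: +16·20° lon, +3·10° lat → SW at lon 140°, lat -60°.
Square 8, 5: +8·2° lon, +5·1° lat → SW at lon 156°, lat -55°.
Subsquare l=11, f=5: +11·0.0833333° lon, +5·0.0416667° lat → SW at lon 156.917°, lat -54.7917°.
Extended square 6, 1: +6·0.00833333° lon, +1·0.00416667° lat → SW at lon 156.967°, lat -54.7875°.
Cell spans 0.00833333° lon × 0.00416667° lat. Centre is SW corner plus half of each.
latitude -54.78542, longitude 156.97083.

-54.78542, 156.97083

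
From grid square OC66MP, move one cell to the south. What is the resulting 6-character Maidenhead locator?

Latitude subsquare p = 15; −1 → 14 = o.
The longitude characters are unchanged.

OC66mo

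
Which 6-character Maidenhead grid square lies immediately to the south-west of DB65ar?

Longitude subsquare a = 0; −1 → -1, wraps to 23 = x, carry into square.
Longitude square 6; −1 → 5.
Latitude subsquare r = 17; −1 → 16 = q.

DB55xq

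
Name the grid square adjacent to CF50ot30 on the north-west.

Longitude extended square 3; −1 → 2.
Latitude extended square 0; +1 → 1.

CF50ot21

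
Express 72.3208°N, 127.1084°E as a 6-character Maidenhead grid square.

PQ32nh

Offset from 180°W / 90°S: lon 307.1084°, lat 162.3208°.
Field: lon ⌊307.1084/20⌋ = 15 → P; lat ⌊162.3208/10⌋ = 16 → Q.
Square: lon ⌊7.1084/2⌋ = 3; lat ⌊2.3208/1⌋ = 2.
Subsquare: lon ⌊1.1084/0.0833333⌋ = 13 → n; lat ⌊0.3208/0.0416667⌋ = 7 → h.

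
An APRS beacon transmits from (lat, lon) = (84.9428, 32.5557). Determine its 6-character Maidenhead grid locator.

KR64gw

Offset from 180°W / 90°S: lon 212.5557°, lat 174.9428°.
Field: lon ⌊212.5557/20⌋ = 10 → K; lat ⌊174.9428/10⌋ = 17 → R.
Square: lon ⌊12.5557/2⌋ = 6; lat ⌊4.9428/1⌋ = 4.
Subsquare: lon ⌊0.5557/0.0833333⌋ = 6 → g; lat ⌊0.9428/0.0416667⌋ = 22 → w.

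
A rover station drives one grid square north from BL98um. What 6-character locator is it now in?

BL98un

Latitude subsquare m = 12; +1 → 13 = n.
The longitude characters are unchanged.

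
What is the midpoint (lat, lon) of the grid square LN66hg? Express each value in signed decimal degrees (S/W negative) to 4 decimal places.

46.2708, 52.6250

Field L=11, N=13: +11·20° lon, +13·10° lat → SW at lon 40°, lat 40°.
Square 6, 6: +6·2° lon, +6·1° lat → SW at lon 52°, lat 46°.
Subsquare h=7, g=6: +7·0.0833333° lon, +6·0.0416667° lat → SW at lon 52.5833°, lat 46.25°.
Cell spans 0.0833333° lon × 0.0416667° lat. Centre is SW corner plus half of each.
latitude 46.2708, longitude 52.6250.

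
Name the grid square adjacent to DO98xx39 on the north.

Latitude extended square 9; +1 → 10, wraps to 0, carry into subsquare.
Latitude subsquare x = 23; +1 → 24, wraps to 0 = a, carry into square.
Latitude square 8; +1 → 9.
The longitude characters are unchanged.

DO99xa30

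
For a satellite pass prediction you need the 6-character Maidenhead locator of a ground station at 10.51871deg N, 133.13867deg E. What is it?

Shift to the Maidenhead origin (180°W, 90°S): lon 313.1387, lat 100.5187.
Field: lon ⌊313.1387/20⌋ = 15 → P; lat ⌊100.5187/10⌋ = 10 → K.
Square: lon ⌊13.1387/2⌋ = 6; lat ⌊0.5187/1⌋ = 0.
Subsquare: lon ⌊1.1387/0.0833333⌋ = 13 → n; lat ⌊0.5187/0.0416667⌋ = 12 → m.

PK60nm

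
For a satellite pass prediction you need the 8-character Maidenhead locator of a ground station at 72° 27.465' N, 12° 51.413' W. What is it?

IQ32nk79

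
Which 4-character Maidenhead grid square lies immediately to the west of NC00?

Longitude square 0; −1 → -1, wraps to 9, carry into field.
Longitude field N = 13; −1 → 12 = M.
The latitude characters are unchanged.

MC90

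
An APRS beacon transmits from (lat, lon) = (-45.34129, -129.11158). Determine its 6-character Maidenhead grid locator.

Shift to the Maidenhead origin (180°W, 90°S): lon 50.8884, lat 44.6587.
Field: lon ⌊50.8884/20⌋ = 2 → C; lat ⌊44.6587/10⌋ = 4 → E.
Square: lon ⌊10.8884/2⌋ = 5; lat ⌊4.6587/1⌋ = 4.
Subsquare: lon ⌊0.8884/0.0833333⌋ = 10 → k; lat ⌊0.6587/0.0416667⌋ = 15 → p.

CE54kp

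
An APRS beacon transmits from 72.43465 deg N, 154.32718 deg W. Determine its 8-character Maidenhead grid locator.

BQ22uk04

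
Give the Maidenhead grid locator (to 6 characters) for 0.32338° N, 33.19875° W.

HJ30jh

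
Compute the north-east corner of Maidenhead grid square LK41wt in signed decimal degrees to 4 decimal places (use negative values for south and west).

Field L=11, K=10: +11·20° lon, +10·10° lat → SW at lon 40°, lat 10°.
Square 4, 1: +4·2° lon, +1·1° lat → SW at lon 48°, lat 11°.
Subsquare w=22, t=19: +22·0.0833333° lon, +19·0.0416667° lat → SW at lon 49.8333°, lat 11.7917°.
Cell spans 0.0833333° lon × 0.0416667° lat. NE corner is SW corner plus one full cell.
latitude 11.8333, longitude 49.9167.

11.8333, 49.9167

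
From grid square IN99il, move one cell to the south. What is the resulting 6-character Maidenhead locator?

IN99ik

Latitude subsquare l = 11; −1 → 10 = k.
The longitude characters are unchanged.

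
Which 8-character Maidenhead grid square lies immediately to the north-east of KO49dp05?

KO49dp16

Longitude extended square 0; +1 → 1.
Latitude extended square 5; +1 → 6.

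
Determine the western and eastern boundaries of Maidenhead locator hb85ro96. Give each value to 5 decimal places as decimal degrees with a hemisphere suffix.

22.50833° W, 22.50000° W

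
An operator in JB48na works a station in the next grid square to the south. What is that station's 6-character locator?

JB47nx

Latitude subsquare a = 0; −1 → -1, wraps to 23 = x, carry into square.
Latitude square 8; −1 → 7.
The longitude characters are unchanged.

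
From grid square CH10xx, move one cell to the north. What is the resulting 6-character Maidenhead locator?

CH11xa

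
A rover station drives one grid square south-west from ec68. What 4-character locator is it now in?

EC57

Longitude square 6; −1 → 5.
Latitude square 8; −1 → 7.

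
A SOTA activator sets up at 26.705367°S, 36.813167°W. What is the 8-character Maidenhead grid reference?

HG13oh20

Offset from 180°W / 90°S: lon 143.18683°, lat 63.29463°.
Field: lon ⌊143.18683/20⌋ = 7 → H; lat ⌊63.29463/10⌋ = 6 → G.
Square: lon ⌊3.18683/2⌋ = 1; lat ⌊3.29463/1⌋ = 3.
Subsquare: lon ⌊1.18683/0.0833333⌋ = 14 → o; lat ⌊0.29463/0.0416667⌋ = 7 → h.
Extended square: lon ⌊0.02017/0.00833333⌋ = 2; lat ⌊0.00297/0.00416667⌋ = 0.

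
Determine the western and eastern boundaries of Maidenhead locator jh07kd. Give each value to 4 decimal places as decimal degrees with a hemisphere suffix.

Field J=9, H=7: +9·20° lon, +7·10° lat → SW at lon 0°, lat -20°.
Square 0, 7: +0·2° lon, +7·1° lat → SW at lon 0°, lat -13°.
Subsquare k=10, d=3: +10·0.0833333° lon, +3·0.0416667° lat → SW at lon 0.833333°, lat -12.875°.
Cell spans 0.0833333° lon × 0.0416667° lat.
west 0.8333° E, east 0.9167° E.

0.8333° E, 0.9167° E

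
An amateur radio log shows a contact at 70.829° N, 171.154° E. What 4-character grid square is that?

RQ50

Add 180° to longitude and 90° to latitude: 351.15, 160.83.
Field (20°×10°, letters A–R): lon ⌊351.15/20⌋ = 17 → R; lat ⌊160.83/10⌋ = 16 → Q.
Square (2°×1°, digits 0–9): lon ⌊11.15/2⌋ = 5; lat ⌊0.83/1⌋ = 0.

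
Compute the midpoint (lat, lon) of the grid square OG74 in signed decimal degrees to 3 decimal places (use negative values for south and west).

Field O=14, G=6: +14·20° lon, +6·10° lat → SW at lon 100°, lat -30°.
Square 7, 4: +7·2° lon, +4·1° lat → SW at lon 114°, lat -26°.
Cell spans 2° lon × 1° lat. Centre is SW corner plus half of each.
latitude -25.500, longitude 115.000.

-25.500, 115.000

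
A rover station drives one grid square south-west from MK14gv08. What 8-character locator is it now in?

MK14fv97

Longitude extended square 0; −1 → -1, wraps to 9, carry into subsquare.
Longitude subsquare g = 6; −1 → 5 = f.
Latitude extended square 8; −1 → 7.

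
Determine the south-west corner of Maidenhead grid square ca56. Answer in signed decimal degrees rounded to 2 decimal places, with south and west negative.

Field C=2, A=0: +2·20° lon, +0·10° lat → SW at lon -140°, lat -90°.
Square 5, 6: +5·2° lon, +6·1° lat → SW at lon -130°, lat -84°.
latitude -84.00, longitude -130.00.

-84.00, -130.00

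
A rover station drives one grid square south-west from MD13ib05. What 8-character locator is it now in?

MD13hb94

Longitude extended square 0; −1 → -1, wraps to 9, carry into subsquare.
Longitude subsquare i = 8; −1 → 7 = h.
Latitude extended square 5; −1 → 4.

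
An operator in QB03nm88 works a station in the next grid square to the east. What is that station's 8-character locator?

QB03nm98

Longitude extended square 8; +1 → 9.
The latitude characters are unchanged.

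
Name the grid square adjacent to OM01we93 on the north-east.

Longitude extended square 9; +1 → 10, wraps to 0, carry into subsquare.
Longitude subsquare w = 22; +1 → 23 = x.
Latitude extended square 3; +1 → 4.

OM01xe04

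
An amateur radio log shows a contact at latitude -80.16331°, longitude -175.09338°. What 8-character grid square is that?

AA29ku80

Shift to the Maidenhead origin (180°W, 90°S): lon 4.90662, lat 9.83669.
Field (20°×10°, letters A–R): lon ⌊4.90662/20⌋ = 0 → A; lat ⌊9.83669/10⌋ = 0 → A.
Square (2°×1°, digits 0–9): lon ⌊4.90662/2⌋ = 2; lat ⌊9.83669/1⌋ = 9.
Subsquare (5′×2.5′, letters a–x): lon ⌊0.90662/0.0833333⌋ = 10 → k; lat ⌊0.83669/0.0416667⌋ = 20 → u.
Extended square (30″×15″, digits 0–9): lon ⌊0.07329/0.00833333⌋ = 8; lat ⌊0.00336/0.00416667⌋ = 0.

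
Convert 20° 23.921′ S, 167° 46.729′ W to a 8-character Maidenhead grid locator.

AG69co64

Shift to the Maidenhead origin (180°W, 90°S): lon 12.22118, lat 69.60132.
Field (20°×10°, letters A–R): lon ⌊12.22118/20⌋ = 0 → A; lat ⌊69.60132/10⌋ = 6 → G.
Square (2°×1°, digits 0–9): lon ⌊12.22118/2⌋ = 6; lat ⌊9.60132/1⌋ = 9.
Subsquare (5′×2.5′, letters a–x): lon ⌊0.22118/0.0833333⌋ = 2 → c; lat ⌊0.60132/0.0416667⌋ = 14 → o.
Extended square (30″×15″, digits 0–9): lon ⌊0.05452/0.00833333⌋ = 6; lat ⌊0.01798/0.00416667⌋ = 4.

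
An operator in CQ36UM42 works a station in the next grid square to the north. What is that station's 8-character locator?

CQ36um43

Latitude extended square 2; +1 → 3.
The longitude characters are unchanged.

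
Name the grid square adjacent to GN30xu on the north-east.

GN40av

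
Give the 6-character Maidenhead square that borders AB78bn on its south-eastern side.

Longitude subsquare b = 1; +1 → 2 = c.
Latitude subsquare n = 13; −1 → 12 = m.

AB78cm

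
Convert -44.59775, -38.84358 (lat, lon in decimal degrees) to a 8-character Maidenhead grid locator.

Offset from 180°W / 90°S: lon 141.15642°, lat 45.40225°.
Field: lon ⌊141.15642/20⌋ = 7 → H; lat ⌊45.40225/10⌋ = 4 → E.
Square: lon ⌊1.15642/2⌋ = 0; lat ⌊5.40225/1⌋ = 5.
Subsquare: lon ⌊1.15642/0.0833333⌋ = 13 → n; lat ⌊0.40225/0.0416667⌋ = 9 → j.
Extended square: lon ⌊0.07309/0.00833333⌋ = 8; lat ⌊0.02725/0.00416667⌋ = 6.

HE05nj86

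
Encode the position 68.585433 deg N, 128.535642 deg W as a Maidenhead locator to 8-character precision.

Offset from 180°W / 90°S: lon 51.46436°, lat 158.58543°.
Field: 51.46436/20 → 2 → C, 158.58543/10 → 15 → P; chars CP.
Square: 11.46436/2 → 5, 8.58543/1 → 8; chars 58.
Subsquare: 1.46436/0.0833333 → 17 → r, 0.58543/0.0416667 → 14 → o; chars ro.
Extended square: 0.04769/0.00833333 → 5, 0.00210/0.00416667 → 0; chars 50.

CP58ro50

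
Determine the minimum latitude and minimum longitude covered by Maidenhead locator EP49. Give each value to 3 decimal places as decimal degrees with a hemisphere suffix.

69.000° N, 92.000° W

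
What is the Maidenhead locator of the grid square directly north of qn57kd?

QN57ke

Latitude subsquare d = 3; +1 → 4 = e.
The longitude characters are unchanged.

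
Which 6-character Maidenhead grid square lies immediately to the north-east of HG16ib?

HG16jc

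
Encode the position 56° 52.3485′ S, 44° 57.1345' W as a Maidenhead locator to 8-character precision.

GD73md50

Offset from 180°W / 90°S: lon 135.04776°, lat 33.12752°.
Field: 135.04776/20 → 6 → G, 33.12752/10 → 3 → D; chars GD.
Square: 15.04776/2 → 7, 3.12752/1 → 3; chars 73.
Subsquare: 1.04776/0.0833333 → 12 → m, 0.12752/0.0416667 → 3 → d; chars md.
Extended square: 0.04776/0.00833333 → 5, 0.00252/0.00416667 → 0; chars 50.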